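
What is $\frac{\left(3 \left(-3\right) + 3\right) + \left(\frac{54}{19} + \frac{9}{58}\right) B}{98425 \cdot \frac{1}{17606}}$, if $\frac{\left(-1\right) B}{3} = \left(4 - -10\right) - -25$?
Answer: $- \frac{3460133589}{54232175} \approx -63.802$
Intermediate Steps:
$B = -117$ ($B = - 3 \left(\left(4 - -10\right) - -25\right) = - 3 \left(\left(4 + 10\right) + 25\right) = - 3 \left(14 + 25\right) = \left(-3\right) 39 = -117$)
$\frac{\left(3 \left(-3\right) + 3\right) + \left(\frac{54}{19} + \frac{9}{58}\right) B}{98425 \cdot \frac{1}{17606}} = \frac{\left(3 \left(-3\right) + 3\right) + \left(\frac{54}{19} + \frac{9}{58}\right) \left(-117\right)}{98425 \cdot \frac{1}{17606}} = \frac{\left(-9 + 3\right) + \left(54 \cdot \frac{1}{19} + 9 \cdot \frac{1}{58}\right) \left(-117\right)}{98425 \cdot \frac{1}{17606}} = \frac{-6 + \left(\frac{54}{19} + \frac{9}{58}\right) \left(-117\right)}{\frac{98425}{17606}} = \left(-6 + \frac{3303}{1102} \left(-117\right)\right) \frac{17606}{98425} = \left(-6 - \frac{386451}{1102}\right) \frac{17606}{98425} = \left(- \frac{393063}{1102}\right) \frac{17606}{98425} = - \frac{3460133589}{54232175}$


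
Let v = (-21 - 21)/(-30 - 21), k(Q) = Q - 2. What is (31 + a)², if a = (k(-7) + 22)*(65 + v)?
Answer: 227225476/289 ≈ 7.8625e+5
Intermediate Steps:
k(Q) = -2 + Q
v = 14/17 (v = -42/(-51) = -42*(-1/51) = 14/17 ≈ 0.82353)
a = 14547/17 (a = ((-2 - 7) + 22)*(65 + 14/17) = (-9 + 22)*(1119/17) = 13*(1119/17) = 14547/17 ≈ 855.71)
(31 + a)² = (31 + 14547/17)² = (15074/17)² = 227225476/289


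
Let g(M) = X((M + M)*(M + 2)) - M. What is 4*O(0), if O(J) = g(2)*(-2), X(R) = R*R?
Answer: -2032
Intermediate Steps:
X(R) = R²
g(M) = -M + 4*M²*(2 + M)² (g(M) = ((M + M)*(M + 2))² - M = ((2*M)*(2 + M))² - M = (2*M*(2 + M))² - M = 4*M²*(2 + M)² - M = -M + 4*M²*(2 + M)²)
O(J) = -508 (O(J) = (2*(-1 + 4*2*(2 + 2)²))*(-2) = (2*(-1 + 4*2*4²))*(-2) = (2*(-1 + 4*2*16))*(-2) = (2*(-1 + 128))*(-2) = (2*127)*(-2) = 254*(-2) = -508)
4*O(0) = 4*(-508) = -2032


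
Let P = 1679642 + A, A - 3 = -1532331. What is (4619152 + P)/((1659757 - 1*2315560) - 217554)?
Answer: -1588822/291119 ≈ -5.4576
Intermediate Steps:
A = -1532328 (A = 3 - 1532331 = -1532328)
P = 147314 (P = 1679642 - 1532328 = 147314)
(4619152 + P)/((1659757 - 1*2315560) - 217554) = (4619152 + 147314)/((1659757 - 1*2315560) - 217554) = 4766466/((1659757 - 2315560) - 217554) = 4766466/(-655803 - 217554) = 4766466/(-873357) = 4766466*(-1/873357) = -1588822/291119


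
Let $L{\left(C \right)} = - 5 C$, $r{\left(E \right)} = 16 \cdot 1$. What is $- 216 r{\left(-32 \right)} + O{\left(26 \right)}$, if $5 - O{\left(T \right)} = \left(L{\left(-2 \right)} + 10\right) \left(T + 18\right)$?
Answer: $-4331$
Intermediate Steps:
$r{\left(E \right)} = 16$
$O{\left(T \right)} = -355 - 20 T$ ($O{\left(T \right)} = 5 - \left(\left(-5\right) \left(-2\right) + 10\right) \left(T + 18\right) = 5 - \left(10 + 10\right) \left(18 + T\right) = 5 - 20 \left(18 + T\right) = 5 - \left(360 + 20 T\right) = -355 - 20 T$)
$- 216 r{\left(-32 \right)} + O{\left(26 \right)} = \left(-216\right) 16 - 875 = -3456 - 875 = -4331$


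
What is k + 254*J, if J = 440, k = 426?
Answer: 112186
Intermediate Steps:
k + 254*J = 426 + 254*440 = 426 + 111760 = 112186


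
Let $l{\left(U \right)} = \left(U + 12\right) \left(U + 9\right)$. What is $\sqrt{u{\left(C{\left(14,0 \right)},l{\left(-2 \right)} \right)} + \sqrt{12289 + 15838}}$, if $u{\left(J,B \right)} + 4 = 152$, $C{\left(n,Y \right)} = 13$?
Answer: $\sqrt{148 + \sqrt{28127}} \approx 17.768$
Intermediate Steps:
$l{\left(U \right)} = \left(9 + U\right) \left(12 + U\right)$ ($l{\left(U \right)} = \left(12 + U\right) \left(9 + U\right) = \left(9 + U\right) \left(12 + U\right)$)
$u{\left(J,B \right)} = 148$ ($u{\left(J,B \right)} = -4 + 152 = 148$)
$\sqrt{u{\left(C{\left(14,0 \right)},l{\left(-2 \right)} \right)} + \sqrt{12289 + 15838}} = \sqrt{148 + \sqrt{12289 + 15838}} = \sqrt{148 + \sqrt{28127}}$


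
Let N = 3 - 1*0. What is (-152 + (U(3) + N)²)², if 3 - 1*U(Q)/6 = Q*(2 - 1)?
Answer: 20449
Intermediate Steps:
U(Q) = 18 - 6*Q (U(Q) = 18 - 6*Q*(2 - 1) = 18 - 6*Q)
N = 3 (N = 3 + 0 = 3)
(-152 + (U(3) + N)²)² = (-152 + ((18 - 6*3) + 3)²)² = (-152 + ((18 - 18) + 3)²)² = (-152 + (0 + 3)²)² = (-152 + 3²)² = (-152 + 9)² = (-143)² = 20449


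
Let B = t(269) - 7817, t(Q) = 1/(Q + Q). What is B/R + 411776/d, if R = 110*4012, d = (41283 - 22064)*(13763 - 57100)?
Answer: -42359298944727/2326518928344688 ≈ -0.018207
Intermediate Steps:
t(Q) = 1/(2*Q)
d = -832893803 (d = 19219*(-43337) = -832893803)
B = -4205545/538 (B = (1/2)/269 - 7817 = (1/2)*(1/269) - 7817 = 1/538 - 7817 = -4205545/538 ≈ -7817.0)
R = 441320
B/R + 411776/d = -4205545/538/441320 + 411776/(-832893803) = -4205545/538*1/441320 + 411776*(-1/832893803) = -49477/2793296 - 411776/832893803 = -42359298944727/2326518928344688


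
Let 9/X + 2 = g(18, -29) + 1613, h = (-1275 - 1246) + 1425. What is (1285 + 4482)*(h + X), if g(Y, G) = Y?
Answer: -1144028625/181 ≈ -6.3206e+6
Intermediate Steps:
h = -1096 (h = -2521 + 1425 = -1096)
X = 1/181 (X = 9/(-2 + (18 + 1613)) = 9/(-2 + 1631) = 9/1629 = 9*(1/1629) = 1/181 ≈ 0.0055249)
(1285 + 4482)*(h + X) = (1285 + 4482)*(-1096 + 1/181) = 5767*(-198375/181) = -1144028625/181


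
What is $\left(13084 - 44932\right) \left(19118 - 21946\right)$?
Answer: $90066144$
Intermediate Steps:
$\left(13084 - 44932\right) \left(19118 - 21946\right) = \left(-31848\right) \left(-2828\right) = 90066144$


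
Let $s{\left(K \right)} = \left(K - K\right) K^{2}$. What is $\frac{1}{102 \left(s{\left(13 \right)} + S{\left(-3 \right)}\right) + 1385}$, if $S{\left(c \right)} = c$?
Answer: $\frac{1}{1079} \approx 0.00092678$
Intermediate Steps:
$s{\left(K \right)} = 0$ ($s{\left(K \right)} = 0 K^{2} = 0$)
$\frac{1}{102 \left(s{\left(13 \right)} + S{\left(-3 \right)}\right) + 1385} = \frac{1}{102 \left(0 - 3\right) + 1385} = \frac{1}{102 \left(-3\right) + 1385} = \frac{1}{-306 + 1385} = \frac{1}{1079}$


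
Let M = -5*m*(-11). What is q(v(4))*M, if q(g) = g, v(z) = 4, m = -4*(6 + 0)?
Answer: -5280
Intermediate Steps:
m = -24 (m = -4*6 = -24)
M = -1320 (M = -5*(-24)*(-11) = 120*(-11) = -1320)
q(v(4))*M = 4*(-1320) = -5280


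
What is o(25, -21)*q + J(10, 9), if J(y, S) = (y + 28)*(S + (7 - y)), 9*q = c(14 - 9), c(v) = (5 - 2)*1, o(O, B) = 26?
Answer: 710/3 ≈ 236.67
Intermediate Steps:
c(v) = 3 (c(v) = 3*1 = 3)
q = 1/3 (q = (1/9)*3 = 1/3 ≈ 0.33333)
J(y, S) = (28 + y)*(7 + S - y)
o(25, -21)*q + J(10, 9) = 26*(1/3) + (196 - 1*10**2 - 21*10 + 28*9 + 9*10) = 26/3 + (196 - 1*100 - 210 + 252 + 90) = 26/3 + (196 - 100 - 210 + 252 + 90) = 26/3 + 228 = 710/3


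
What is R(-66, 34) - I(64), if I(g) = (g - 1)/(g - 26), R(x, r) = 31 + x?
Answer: -1393/38 ≈ -36.658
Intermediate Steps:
I(g) = (-1 + g)/(-26 + g)
R(-66, 34) - I(64) = (31 - 66) - (-1 + 64)/(-26 + 64) = -35 - 63/38 = -1393/38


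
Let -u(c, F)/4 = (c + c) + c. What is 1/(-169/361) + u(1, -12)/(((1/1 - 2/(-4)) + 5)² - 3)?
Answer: -64789/26533 ≈ -2.4418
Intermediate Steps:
u(c, F) = -12*c (u(c, F) = -4*((c + c) + c) = -4*(2*c + c) = -12*c)
1/(-169/361) + u(1, -12)/(((1/1 - 2/(-4)) + 5)² - 3) = 1/(-169/361) + (-12*1)/(((1/1 - 2/(-4)) + 5)² - 3) = 1/(-169*1/361) - 12/(((1*1 - 2*(-¼)) + 5)² - 3) = 1/(-169/361) - 12/(((1 + ½) + 5)² - 3) = -361/169 - 12/((3/2 + 5)² - 3) = -361/169 - 12/((13/2)² - 3) = -361/169 - 12/(169/4 - 3) = -361/169 - 12/157/4 = -361/169 - 12*4/157 = -361/169 - 48/157 = -64789/26533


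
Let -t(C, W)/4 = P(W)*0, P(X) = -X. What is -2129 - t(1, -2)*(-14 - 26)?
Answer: -2129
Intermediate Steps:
t(C, W) = 0 (t(C, W) = -4*(-W)*0 = -4*0 = 0)
-2129 - t(1, -2)*(-14 - 26) = -2129 - 0*(-14 - 26) = -2129 - 0*(-40) = -2129 - 1*0 = -2129 + 0 = -2129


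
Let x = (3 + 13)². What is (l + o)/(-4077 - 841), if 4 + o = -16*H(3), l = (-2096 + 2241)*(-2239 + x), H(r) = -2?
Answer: 287507/4918 ≈ 58.460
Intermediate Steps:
x = 256 (x = 16² = 256)
l = -287535 (l = (-2096 + 2241)*(-2239 + 256) = 145*(-1983) = -287535)
o = 28 (o = -4 - 16*(-2) = -4 + 32 = 28)
(l + o)/(-4077 - 841) = (-287535 + 28)/(-4077 - 841) = -287507/(-4918) = -287507*(-1/4918) = 287507/4918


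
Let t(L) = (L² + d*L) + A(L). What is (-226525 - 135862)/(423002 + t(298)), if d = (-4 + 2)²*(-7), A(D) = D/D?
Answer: -362387/503463 ≈ -0.71979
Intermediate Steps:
A(D) = 1
d = -28 (d = (-2)²*(-7) = 4*(-7) = -28)
t(L) = 1 + L² - 28*L (t(L) = (L² - 28*L) + 1 = 1 + L² - 28*L)
(-226525 - 135862)/(423002 + t(298)) = (-226525 - 135862)/(423002 + (1 + 298² - 28*298)) = -362387/(423002 + (1 + 88804 - 8344)) = -362387/(423002 + 80461) = -362387/503463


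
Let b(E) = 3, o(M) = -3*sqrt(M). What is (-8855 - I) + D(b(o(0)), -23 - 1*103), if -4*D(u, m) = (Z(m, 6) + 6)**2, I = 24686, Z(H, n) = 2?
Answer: -33557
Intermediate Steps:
D(u, m) = -16 (D(u, m) = -(2 + 6)**2/4 = -1/4*8**2 = -1/4*64 = -16)
(-8855 - I) + D(b(o(0)), -23 - 1*103) = (-8855 - 1*24686) - 16 = (-8855 - 24686) - 16 = -33541 - 16 = -33557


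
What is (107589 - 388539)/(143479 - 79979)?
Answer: -5619/1270 ≈ -4.4244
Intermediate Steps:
(107589 - 388539)/(143479 - 79979) = -280950/63500 = -280950*1/63500 = -5619/1270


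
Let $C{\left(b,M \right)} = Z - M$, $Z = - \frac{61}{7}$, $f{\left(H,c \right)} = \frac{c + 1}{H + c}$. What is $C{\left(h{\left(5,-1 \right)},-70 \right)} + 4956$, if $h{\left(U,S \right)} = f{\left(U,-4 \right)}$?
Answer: $\frac{35121}{7} \approx 5017.3$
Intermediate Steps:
$f{\left(H,c \right)} = \frac{1 + c}{H + c}$
$h{\left(U,S \right)} = - \frac{3}{-4 + U}$ ($h{\left(U,S \right)} = \frac{1 - 4}{U - 4} = \frac{1}{-4 + U} \left(-3\right) = - \frac{3}{-4 + U}$)
$Z = - \frac{61}{7}$ ($Z = \left(-61\right) \frac{1}{7} = - \frac{61}{7} \approx -8.7143$)
$C{\left(b,M \right)} = - \frac{61}{7} - M$
$C{\left(h{\left(5,-1 \right)},-70 \right)} + 4956 = \left(- \frac{61}{7} - -70\right) + 4956 = \left(- \frac{61}{7} + 70\right) + 4956 = \frac{429}{7} + 4956 = \frac{35121}{7}$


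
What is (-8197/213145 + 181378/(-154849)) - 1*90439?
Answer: -2985005360917158/33005290105 ≈ -90440.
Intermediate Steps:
(-8197/213145 + 181378/(-154849)) - 1*90439 = (-8197*1/213145 + 181378*(-1/154849)) - 90439 = (-8197/213145 - 181378/154849) - 90439 = -39929111063/33005290105 - 90439 = -2985005360917158/33005290105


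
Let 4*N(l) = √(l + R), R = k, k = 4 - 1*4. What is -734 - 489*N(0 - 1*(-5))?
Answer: -734 - 489*√5/4 ≈ -1007.4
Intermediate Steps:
k = 0 (k = 4 - 4 = 0)
R = 0
N(l) = √l/4 (N(l) = √(l + 0)/4 = √l/4)
-734 - 489*N(0 - 1*(-5)) = -734 - 489*√(0 - 1*(-5))/4 = -734 - 489*√(0 + 5)/4 = -734 - 489*√5/4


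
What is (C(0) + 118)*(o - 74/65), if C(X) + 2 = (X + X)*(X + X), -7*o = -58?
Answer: 377232/455 ≈ 829.08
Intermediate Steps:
o = 58/7 (o = -1/7*(-58) = 58/7 ≈ 8.2857)
C(X) = -2 + 4*X**2 (C(X) = -2 + (X + X)*(X + X) = -2 + (2*X)*(2*X) = -2 + 4*X**2)
(C(0) + 118)*(o - 74/65) = ((-2 + 4*0**2) + 118)*(58/7 - 74/65) = ((-2 + 4*0) + 118)*(58/7 - 74*1/65) = ((-2 + 0) + 118)*(58/7 - 74/65) = (-2 + 118)*(3252/455) = 116*(3252/455) = 377232/455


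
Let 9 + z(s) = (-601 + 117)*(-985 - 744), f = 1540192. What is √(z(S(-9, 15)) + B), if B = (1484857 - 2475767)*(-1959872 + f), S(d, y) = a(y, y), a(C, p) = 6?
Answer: √415865945627 ≈ 6.4488e+5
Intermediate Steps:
S(d, y) = 6
z(s) = 836827 (z(s) = -9 + (-601 + 117)*(-985 - 744) = -9 - 484*(-1729) = -9 + 836836 = 836827)
B = 415865108800 (B = (1484857 - 2475767)*(-1959872 + 1540192) = -990910*(-419680) = 415865108800)
√(z(S(-9, 15)) + B) = √(836827 + 415865108800) = √415865945627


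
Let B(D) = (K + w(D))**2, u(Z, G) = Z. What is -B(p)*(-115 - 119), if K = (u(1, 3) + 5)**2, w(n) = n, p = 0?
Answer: 303264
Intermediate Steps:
K = 36 (K = (1 + 5)**2 = 6**2 = 36)
B(D) = (36 + D)**2
-B(p)*(-115 - 119) = -(36 + 0)**2*(-115 - 119) = -36**2*(-234) = -1296*(-234) = -1*(-303264) = 303264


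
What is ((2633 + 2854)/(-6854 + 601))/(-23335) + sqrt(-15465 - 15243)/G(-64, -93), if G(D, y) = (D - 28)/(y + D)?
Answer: 5487/145913755 + 471*I*sqrt(853)/46 ≈ 3.7604e-5 + 299.05*I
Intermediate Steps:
G(D, y) = (-28 + D)/(D + y)
((2633 + 2854)/(-6854 + 601))/(-23335) + sqrt(-15465 - 15243)/G(-64, -93) = ((2633 + 2854)/(-6854 + 601))/(-23335) + sqrt(-15465 - 15243)/(((-28 - 64)/(-64 - 93))) = (5487/(-6253))*(-1/23335) + sqrt(-30708)/((-92/(-157))) = (5487*(-1/6253))*(-1/23335) + (6*I*sqrt(853))/((-1/157*(-92))) = -5487/6253*(-1/23335) + (6*I*sqrt(853))/(92/157) = 5487/145913755 + (6*I*sqrt(853))*(157/92) = 5487/145913755 + 471*I*sqrt(853)/46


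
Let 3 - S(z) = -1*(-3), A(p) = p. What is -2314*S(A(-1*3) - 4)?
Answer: 0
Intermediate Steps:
S(z) = 0 (S(z) = 3 - (-1)*(-3) = 3 - 1*3 = 3 - 3 = 0)
-2314*S(A(-1*3) - 4) = -2314*0 = 0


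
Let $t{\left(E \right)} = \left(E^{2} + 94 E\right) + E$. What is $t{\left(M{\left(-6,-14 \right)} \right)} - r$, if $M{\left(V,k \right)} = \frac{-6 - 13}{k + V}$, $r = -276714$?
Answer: $\frac{110722061}{400} \approx 2.7681 \cdot 10^{5}$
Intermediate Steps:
$M{\left(V,k \right)} = - \frac{19}{V + k}$
$t{\left(E \right)} = E^{2} + 95 E$
$t{\left(M{\left(-6,-14 \right)} \right)} - r = - \frac{19}{-6 - 14} \left(95 - \frac{19}{-6 - 14}\right) - -276714 = - \frac{19}{-20} \left(95 - \frac{19}{-20}\right) + 276714 = \left(-19\right) \left(- \frac{1}{20}\right) \left(95 - - \frac{19}{20}\right) + 276714 = \frac{19 \left(95 + \frac{19}{20}\right)}{20} + 276714 = \frac{19}{20} \cdot \frac{1919}{20} + 276714 = \frac{36461}{400} + 276714 = \frac{110722061}{400}$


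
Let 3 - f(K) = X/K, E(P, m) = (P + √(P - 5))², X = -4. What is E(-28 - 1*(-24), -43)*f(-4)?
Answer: 14 - 48*I ≈ 14.0 - 48.0*I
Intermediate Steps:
E(P, m) = (P + √(-5 + P))²
f(K) = 3 + 4/K (f(K) = 3 - (-4)/K = 3 + 4/K)
E(-28 - 1*(-24), -43)*f(-4) = ((-28 - 1*(-24)) + √(-5 + (-28 - 1*(-24))))²*(3 + 4/(-4)) = ((-28 + 24) + √(-5 + (-28 + 24)))²*(3 + 4*(-¼)) = (-4 + √(-5 - 4))²*(3 - 1) = (-4 + √(-9))²*2 = (-4 + 3*I)²*2 = 2*(-4 + 3*I)²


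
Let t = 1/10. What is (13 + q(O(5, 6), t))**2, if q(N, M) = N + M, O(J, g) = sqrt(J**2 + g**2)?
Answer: 23261/100 + 131*sqrt(61)/5 ≈ 437.24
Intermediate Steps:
t = 1/10 ≈ 0.10000
q(N, M) = M + N
(13 + q(O(5, 6), t))**2 = (13 + (1/10 + sqrt(5**2 + 6**2)))**2 = (13 + (1/10 + sqrt(25 + 36)))**2 = (13 + (1/10 + sqrt(61)))**2 = (131/10 + sqrt(61))**2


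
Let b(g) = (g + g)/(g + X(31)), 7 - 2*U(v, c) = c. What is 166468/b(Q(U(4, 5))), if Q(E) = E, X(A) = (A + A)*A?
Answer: 160058982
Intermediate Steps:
X(A) = 2*A² (X(A) = (2*A)*A = 2*A²)
U(v, c) = 7/2 - c/2
b(g) = 2*g/(1922 + g) (b(g) = (g + g)/(g + 2*31²) = (2*g)/(g + 2*961) = (2*g)/(g + 1922) = (2*g)/(1922 + g) = 2*g/(1922 + g))
166468/b(Q(U(4, 5))) = 166468/((2*(7/2 - ½*5)/(1922 + (7/2 - ½*5)))) = 166468/((2*(7/2 - 5/2)/(1922 + (7/2 - 5/2)))) = 166468/((2*1/(1922 + 1))) = 166468/((2*1/1923)) = 166468/((2*1*(1/1923))) = 166468/(2/1923) = 166468*(1923/2) = 160058982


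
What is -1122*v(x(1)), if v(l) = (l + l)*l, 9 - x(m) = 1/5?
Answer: -4344384/25 ≈ -1.7378e+5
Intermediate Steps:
x(m) = 44/5 (x(m) = 9 - 1/5 = 9 - 1*⅕ = 9 - ⅕ = 44/5)
v(l) = 2*l² (v(l) = (2*l)*l = 2*l²)
-1122*v(x(1)) = -2244*(44/5)² = -2244*1936/25 = -1122*3872/25 = -4344384/25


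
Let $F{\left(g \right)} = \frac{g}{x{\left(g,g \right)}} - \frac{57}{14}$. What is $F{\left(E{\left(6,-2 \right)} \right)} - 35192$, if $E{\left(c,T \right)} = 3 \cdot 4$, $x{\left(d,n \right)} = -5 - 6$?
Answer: $- \frac{5420363}{154} \approx -35197.0$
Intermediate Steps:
$x{\left(d,n \right)} = -11$ ($x{\left(d,n \right)} = -5 - 6 = -11$)
$E{\left(c,T \right)} = 12$
$F{\left(g \right)} = - \frac{57}{14} - \frac{g}{11}$ ($F{\left(g \right)} = \frac{g}{-11} - \frac{57}{14} = g \left(- \frac{1}{11}\right) - \frac{57}{14} = - \frac{g}{11} - \frac{57}{14} = - \frac{57}{14} - \frac{g}{11}$)
$F{\left(E{\left(6,-2 \right)} \right)} - 35192 = \left(- \frac{57}{14} - \frac{12}{11}\right) - 35192 = - \frac{795}{154} - 35192 = - \frac{5420363}{154}$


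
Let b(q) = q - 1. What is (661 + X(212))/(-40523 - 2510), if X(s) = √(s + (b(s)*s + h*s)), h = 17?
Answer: -661/43033 - 2*√12137/43033 ≈ -0.020480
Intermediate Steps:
b(q) = -1 + q
X(s) = √(18*s + s*(-1 + s)) (X(s) = √(s + ((-1 + s)*s + 17*s)) = √(s + (s*(-1 + s) + 17*s)) = √(s + (17*s + s*(-1 + s))) = √(18*s + s*(-1 + s)))
(661 + X(212))/(-40523 - 2510) = (661 + √(212*(17 + 212)))/(-40523 - 2510) = (661 + √(212*229))/(-43033) = (661 + √48548)*(-1/43033) = (661 + 2*√12137)*(-1/43033) = -661/43033 - 2*√12137/43033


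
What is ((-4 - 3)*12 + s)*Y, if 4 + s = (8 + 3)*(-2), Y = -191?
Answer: 21010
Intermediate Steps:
s = -26 (s = -4 + (8 + 3)*(-2) = -4 + 11*(-2) = -4 - 22 = -26)
((-4 - 3)*12 + s)*Y = ((-4 - 3)*12 - 26)*(-191) = (-7*12 - 26)*(-191) = (-84 - 26)*(-191) = -110*(-191) = 21010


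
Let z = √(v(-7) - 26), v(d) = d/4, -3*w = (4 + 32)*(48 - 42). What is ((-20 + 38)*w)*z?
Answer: -648*I*√111 ≈ -6827.1*I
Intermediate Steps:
w = -72 (w = -(4 + 32)*(48 - 42)/3 = -12*6 = -⅓*216 = -72)
v(d) = d/4 (v(d) = d*(¼) = d/4)
z = I*√111/2 (z = √((¼)*(-7) - 26) = √(-7/4 - 26) = √(-111/4) = I*√111/2 ≈ 5.2678*I)
((-20 + 38)*w)*z = ((-20 + 38)*(-72))*(I*√111/2) = (18*(-72))*(I*√111/2) = -648*I*√111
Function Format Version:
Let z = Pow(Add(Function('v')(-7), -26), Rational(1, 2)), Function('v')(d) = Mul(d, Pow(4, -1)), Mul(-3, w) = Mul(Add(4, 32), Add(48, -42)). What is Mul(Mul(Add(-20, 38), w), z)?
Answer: Mul(-648, I, Pow(111, Rational(1, 2))) ≈ Mul(-6827.1, I)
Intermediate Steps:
w = -72 (w = Mul(Rational(-1, 3), Mul(Add(4, 32), Add(48, -42))) = Mul(Rational(-1, 3), Mul(36, 6)) = Mul(Rational(-1, 3), 216) = -72)
Function('v')(d) = Mul(Rational(1, 4), d) (Function('v')(d) = Mul(d, Rational(1, 4)) = Mul(Rational(1, 4), d))
z = Mul(Rational(1, 2), I, Pow(111, Rational(1, 2))) (z = Pow(Add(Mul(Rational(1, 4), -7), -26), Rational(1, 2)) = Pow(Add(Rational(-7, 4), -26), Rational(1, 2)) = Pow(Rational(-111, 4), Rational(1, 2)) = Mul(Rational(1, 2), I, Pow(111, Rational(1, 2))) ≈ Mul(5.2678, I))
Mul(Mul(Add(-20, 38), w), z) = Mul(Mul(Add(-20, 38), -72), Mul(Rational(1, 2), I, Pow(111, Rational(1, 2)))) = Mul(Mul(18, -72), Mul(Rational(1, 2), I, Pow(111, Rational(1, 2)))) = Mul(-1296, Mul(Rational(1, 2), I, Pow(111, Rational(1, 2)))) = Mul(-648, I, Pow(111, Rational(1, 2)))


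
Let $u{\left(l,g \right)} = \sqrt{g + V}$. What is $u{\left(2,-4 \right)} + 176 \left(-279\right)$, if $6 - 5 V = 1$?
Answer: $-49104 + i \sqrt{3} \approx -49104.0 + 1.732 i$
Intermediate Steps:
$V = 1$ ($V = \frac{6}{5} - \frac{1}{5} = 1$)
$u{\left(l,g \right)} = \sqrt{1 + g}$ ($u{\left(l,g \right)} = \sqrt{g + 1} = \sqrt{1 + g}$)
$u{\left(2,-4 \right)} + 176 \left(-279\right) = \sqrt{1 - 4} + 176 \left(-279\right) = \sqrt{-3} - 49104 = i \sqrt{3} - 49104 = -49104 + i \sqrt{3}$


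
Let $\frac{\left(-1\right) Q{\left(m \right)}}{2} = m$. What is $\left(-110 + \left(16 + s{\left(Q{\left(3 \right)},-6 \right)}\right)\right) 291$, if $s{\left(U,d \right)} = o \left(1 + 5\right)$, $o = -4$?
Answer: $-34338$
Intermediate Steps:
$Q{\left(m \right)} = - 2 m$
$s{\left(U,d \right)} = -24$ ($s{\left(U,d \right)} = - 4 \left(1 + 5\right) = \left(-4\right) 6 = -24$)
$\left(-110 + \left(16 + s{\left(Q{\left(3 \right)},-6 \right)}\right)\right) 291 = \left(-110 + \left(16 - 24\right)\right) 291 = \left(-110 - 8\right) 291 = \left(-118\right) 291 = -34338$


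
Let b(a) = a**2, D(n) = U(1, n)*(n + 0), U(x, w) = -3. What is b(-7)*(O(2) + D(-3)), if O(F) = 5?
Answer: 686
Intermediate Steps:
D(n) = -3*n (D(n) = -3*(n + 0) = -3*n)
b(-7)*(O(2) + D(-3)) = (-7)**2*(5 - 3*(-3)) = 49*(5 + 9) = 49*14 = 686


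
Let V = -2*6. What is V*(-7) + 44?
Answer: 128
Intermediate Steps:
V = -12
V*(-7) + 44 = -12*(-7) + 44 = 84 + 44 = 128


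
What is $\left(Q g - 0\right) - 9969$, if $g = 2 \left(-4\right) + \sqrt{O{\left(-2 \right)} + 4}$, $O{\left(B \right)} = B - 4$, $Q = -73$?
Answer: $-9385 - 73 i \sqrt{2} \approx -9385.0 - 103.24 i$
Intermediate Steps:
$O{\left(B \right)} = -4 + B$
$g = -8 + i \sqrt{2}$ ($g = 2 \left(-4\right) + \sqrt{\left(-4 - 2\right) + 4} = -8 + \sqrt{-6 + 4} = -8 + \sqrt{-2} = -8 + i \sqrt{2} \approx -8.0 + 1.4142 i$)
$\left(Q g - 0\right) - 9969 = \left(- 73 \left(-8 + i \sqrt{2}\right) - 0\right) - 9969 = \left(\left(584 - 73 i \sqrt{2}\right) + 0\right) - 9969 = \left(584 - 73 i \sqrt{2}\right) - 9969 = -9385 - 73 i \sqrt{2}$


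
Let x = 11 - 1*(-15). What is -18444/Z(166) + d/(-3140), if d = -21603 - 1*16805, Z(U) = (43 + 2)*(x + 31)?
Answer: 676706/134235 ≈ 5.0412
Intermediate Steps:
x = 26 (x = 11 + 15 = 26)
Z(U) = 2565 (Z(U) = (43 + 2)*(26 + 31) = 45*57 = 2565)
d = -38408 (d = -21603 - 16805 = -38408)
-18444/Z(166) + d/(-3140) = -18444/2565 - 38408/(-3140) = -18444*1/2565 - 38408*(-1/3140) = -6148/855 + 9602/785 = 676706/134235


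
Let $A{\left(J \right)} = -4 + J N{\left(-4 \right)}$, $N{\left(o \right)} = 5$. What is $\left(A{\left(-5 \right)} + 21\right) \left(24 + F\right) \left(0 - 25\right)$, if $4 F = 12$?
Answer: $5400$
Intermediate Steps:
$F = 3$ ($F = \frac{1}{4} \cdot 12 = 3$)
$A{\left(J \right)} = -4 + 5 J$ ($A{\left(J \right)} = -4 + J 5 = -4 + 5 J$)
$\left(A{\left(-5 \right)} + 21\right) \left(24 + F\right) \left(0 - 25\right) = \left(\left(-4 + 5 \left(-5\right)\right) + 21\right) \left(24 + 3\right) \left(0 - 25\right) = \left(\left(-4 - 25\right) + 21\right) 27 \left(-25\right) = \left(-29 + 21\right) 27 \left(-25\right) = \left(-8\right) 27 \left(-25\right) = \left(-216\right) \left(-25\right) = 5400$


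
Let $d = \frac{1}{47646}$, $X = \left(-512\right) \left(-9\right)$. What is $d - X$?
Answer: $- \frac{219552767}{47646} \approx -4608.0$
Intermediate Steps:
$X = 4608$
$d = \frac{1}{47646} \approx 2.0988 \cdot 10^{-5}$
$d - X = \frac{1}{47646} - 4608 = - \frac{219552767}{47646}$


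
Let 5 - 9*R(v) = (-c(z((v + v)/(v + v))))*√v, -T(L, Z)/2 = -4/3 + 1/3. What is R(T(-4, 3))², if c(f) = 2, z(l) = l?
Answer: 11/27 + 20*√2/81 ≈ 0.75660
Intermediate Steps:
T(L, Z) = 2 (T(L, Z) = -2*(-4/3 + 1/3) = -2*(-4*⅓ + 1*(⅓)) = -2*(-4/3 + ⅓) = -2*(-1) = 2)
R(v) = 5/9 + 2*√v/9 (R(v) = 5/9 - (-1*2)*√v/9 = 5/9 - (-2)*√v/9 = 5/9 + 2*√v/9)
R(T(-4, 3))² = (5/9 + 2*√2/9)²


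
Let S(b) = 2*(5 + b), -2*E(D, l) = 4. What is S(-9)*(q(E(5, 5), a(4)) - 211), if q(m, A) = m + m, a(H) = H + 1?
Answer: 1720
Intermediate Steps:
E(D, l) = -2 (E(D, l) = -½*4 = -2)
a(H) = 1 + H
q(m, A) = 2*m
S(b) = 10 + 2*b
S(-9)*(q(E(5, 5), a(4)) - 211) = (10 + 2*(-9))*(2*(-2) - 211) = (10 - 18)*(-4 - 211) = -8*(-215) = 1720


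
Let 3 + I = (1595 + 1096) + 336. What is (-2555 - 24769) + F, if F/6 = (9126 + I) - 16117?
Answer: -51126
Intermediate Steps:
I = 3024 (I = -3 + ((1595 + 1096) + 336) = -3 + (2691 + 336) = -3 + 3027 = 3024)
F = -23802 (F = 6*((9126 + 3024) - 16117) = 6*(12150 - 16117) = 6*(-3967) = -23802)
(-2555 - 24769) + F = (-2555 - 24769) - 23802 = -27324 - 23802 = -51126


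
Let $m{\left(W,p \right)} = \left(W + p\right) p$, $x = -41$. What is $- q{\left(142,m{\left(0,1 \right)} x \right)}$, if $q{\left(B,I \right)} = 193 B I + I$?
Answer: $1123687$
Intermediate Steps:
$m{\left(W,p \right)} = p \left(W + p\right)$
$q{\left(B,I \right)} = I + 193 B I$ ($q{\left(B,I \right)} = 193 B I + I = I + 193 B I$)
$- q{\left(142,m{\left(0,1 \right)} x \right)} = - 1 \left(0 + 1\right) \left(-41\right) \left(1 + 193 \cdot 142\right) = - 1 \cdot 1 \left(-41\right) \left(1 + 27406\right) = - 1 \left(-41\right) 27407 = - \left(-41\right) 27407 = \left(-1\right) \left(-1123687\right) = 1123687$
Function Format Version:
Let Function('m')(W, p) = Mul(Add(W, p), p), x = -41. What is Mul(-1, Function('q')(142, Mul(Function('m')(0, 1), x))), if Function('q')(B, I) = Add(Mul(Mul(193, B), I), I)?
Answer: 1123687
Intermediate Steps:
Function('m')(W, p) = Mul(p, Add(W, p))
Function('q')(B, I) = Add(I, Mul(193, B, I)) (Function('q')(B, I) = Add(Mul(193, B, I), I) = Add(I, Mul(193, B, I)))
Mul(-1, Function('q')(142, Mul(Function('m')(0, 1), x))) = Mul(-1, Mul(Mul(Mul(1, Add(0, 1)), -41), Add(1, Mul(193, 142)))) = Mul(-1, Mul(Mul(Mul(1, 1), -41), Add(1, 27406))) = Mul(-1, Mul(Mul(1, -41), 27407)) = Mul(-1, Mul(-41, 27407)) = Mul(-1, -1123687) = 1123687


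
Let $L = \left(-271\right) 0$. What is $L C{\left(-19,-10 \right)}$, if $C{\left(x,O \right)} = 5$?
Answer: $0$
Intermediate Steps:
$L = 0$
$L C{\left(-19,-10 \right)} = 0 \cdot 5 = 0$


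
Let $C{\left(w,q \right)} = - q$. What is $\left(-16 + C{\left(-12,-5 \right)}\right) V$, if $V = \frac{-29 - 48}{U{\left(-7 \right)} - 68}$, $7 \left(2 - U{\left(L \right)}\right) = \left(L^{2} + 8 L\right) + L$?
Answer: $- \frac{847}{64} \approx -13.234$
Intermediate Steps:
$U{\left(L \right)} = 2 - \frac{9 L}{7} - \frac{L^{2}}{7}$ ($U{\left(L \right)} = 2 - \frac{\left(L^{2} + 8 L\right) + L}{7} = 2 - \frac{L^{2} + 9 L}{7} = 2 - \left(\frac{L^{2}}{7} + \frac{9 L}{7}\right) = 2 - \frac{9 L}{7} - \frac{L^{2}}{7}$)
$V = \frac{77}{64}$ ($V = \frac{-29 - 48}{\left(2 - -9 - \frac{\left(-7\right)^{2}}{7}\right) - 68} = - \frac{77}{\left(2 + 9 - 7\right) - 68} = - \frac{77}{4 - 68} = - \frac{77}{-64} = \left(-77\right) \left(- \frac{1}{64}\right) = \frac{77}{64} \approx 1.2031$)
$\left(-16 + C{\left(-12,-5 \right)}\right) V = \left(-16 - -5\right) \frac{77}{64} = \left(-16 + 5\right) \frac{77}{64} = \left(-11\right) \frac{77}{64} = - \frac{847}{64}$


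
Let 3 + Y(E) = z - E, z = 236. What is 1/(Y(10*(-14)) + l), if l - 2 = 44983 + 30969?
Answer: 1/76327 ≈ 1.3102e-5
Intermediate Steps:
l = 75954 (l = 2 + (44983 + 30969) = 2 + 75952 = 75954)
Y(E) = 233 - E (Y(E) = -3 + (236 - E) = 233 - E)
1/(Y(10*(-14)) + l) = 1/((233 - 10*(-14)) + 75954) = 1/((233 - 1*(-140)) + 75954) = 1/((233 + 140) + 75954) = 1/(373 + 75954) = 1/76327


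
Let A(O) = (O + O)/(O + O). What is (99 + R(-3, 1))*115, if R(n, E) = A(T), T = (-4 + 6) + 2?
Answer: 11500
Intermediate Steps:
T = 4 (T = 2 + 2 = 4)
A(O) = 1 (A(O) = (2*O)/((2*O)) = (2*O)*(1/(2*O)) = 1)
R(n, E) = 1
(99 + R(-3, 1))*115 = (99 + 1)*115 = 100*115 = 11500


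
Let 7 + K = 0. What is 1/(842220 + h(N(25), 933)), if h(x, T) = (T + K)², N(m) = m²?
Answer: 1/1699696 ≈ 5.8834e-7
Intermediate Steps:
K = -7 (K = -7 + 0 = -7)
h(x, T) = (-7 + T)² (h(x, T) = (T - 7)² = (-7 + T)²)
1/(842220 + h(N(25), 933)) = 1/(842220 + (-7 + 933)²) = 1/(842220 + 926²) = 1/(842220 + 857476) = 1/1699696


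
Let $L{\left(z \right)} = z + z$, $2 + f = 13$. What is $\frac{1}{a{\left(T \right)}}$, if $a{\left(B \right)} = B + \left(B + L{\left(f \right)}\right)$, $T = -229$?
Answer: $- \frac{1}{436} \approx -0.0022936$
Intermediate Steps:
$f = 11$ ($f = -2 + 13 = 11$)
$L{\left(z \right)} = 2 z$
$a{\left(B \right)} = 22 + 2 B$ ($a{\left(B \right)} = B + \left(B + 2 \cdot 11\right) = B + \left(B + 22\right) = B + \left(22 + B\right) = 22 + 2 B$)
$\frac{1}{a{\left(T \right)}} = \frac{1}{22 + 2 \left(-229\right)} = \frac{1}{22 - 458} = \frac{1}{-436} = - \frac{1}{436}$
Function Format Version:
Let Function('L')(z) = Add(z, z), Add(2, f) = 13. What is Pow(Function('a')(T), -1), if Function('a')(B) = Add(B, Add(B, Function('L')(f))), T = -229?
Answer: Rational(-1, 436) ≈ -0.0022936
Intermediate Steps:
f = 11 (f = Add(-2, 13) = 11)
Function('L')(z) = Mul(2, z)
Function('a')(B) = Add(22, Mul(2, B)) (Function('a')(B) = Add(B, Add(B, Mul(2, 11))) = Add(B, Add(B, 22)) = Add(B, Add(22, B)) = Add(22, Mul(2, B)))
Pow(Function('a')(T), -1) = Pow(Add(22, Mul(2, -229)), -1) = Pow(Add(22, -458), -1) = Pow(-436, -1) = Rational(-1, 436)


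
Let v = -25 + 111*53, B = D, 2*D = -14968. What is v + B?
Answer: -1626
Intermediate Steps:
D = -7484 (D = (½)*(-14968) = -7484)
B = -7484
v = 5858 (v = -25 + 5883 = 5858)
v + B = 5858 - 7484 = -1626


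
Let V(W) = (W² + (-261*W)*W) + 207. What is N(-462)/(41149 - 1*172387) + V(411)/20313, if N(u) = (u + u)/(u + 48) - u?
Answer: -22094890028099/10219043727 ≈ -2162.1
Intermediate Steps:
N(u) = -u + 2*u/(48 + u) (N(u) = (2*u)/(48 + u) - u = 2*u/(48 + u) - u = -u + 2*u/(48 + u))
V(W) = 207 - 260*W² (V(W) = (W² - 261*W²) + 207 = -260*W² + 207 = 207 - 260*W²)
N(-462)/(41149 - 1*172387) + V(411)/20313 = (-1*(-462)*(46 - 462)/(48 - 462))/(41149 - 1*172387) + (207 - 260*411²)/20313 = (-1*(-462)*(-416)/(-414))/(41149 - 172387) + (207 - 260*168921)*(1/20313) = -1*(-462)*(-1/414)*(-416)/(-131238) + (207 - 43919460)*(1/20313) = (32032/69)*(-1/131238) - 43919253*1/20313 = -16016/4527711 - 4879917/2257 = -22094890028099/10219043727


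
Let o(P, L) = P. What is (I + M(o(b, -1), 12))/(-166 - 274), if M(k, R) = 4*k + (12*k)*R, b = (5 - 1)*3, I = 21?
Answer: -1797/440 ≈ -4.0841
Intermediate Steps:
b = 12 (b = 4*3 = 12)
M(k, R) = 4*k + 12*R*k
(I + M(o(b, -1), 12))/(-166 - 274) = (21 + 4*12*(1 + 3*12))/(-166 - 274) = (21 + 4*12*(1 + 36))/(-440) = (21 + 4*12*37)*(-1/440) = (21 + 1776)*(-1/440) = 1797*(-1/440) = -1797/440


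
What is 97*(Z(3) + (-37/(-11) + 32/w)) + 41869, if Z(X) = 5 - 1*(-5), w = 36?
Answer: 4281898/99 ≈ 43252.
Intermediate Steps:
Z(X) = 10 (Z(X) = 5 + 5 = 10)
97*(Z(3) + (-37/(-11) + 32/w)) + 41869 = 97*(10 + (-37/(-11) + 32/36)) + 41869 = 97*(10 + (-37*(-1/11) + 32*(1/36))) + 41869 = 97*(10 + (37/11 + 8/9)) + 41869 = 97*(10 + 421/99) + 41869 = 97*(1411/99) + 41869 = 136867/99 + 41869 = 4281898/99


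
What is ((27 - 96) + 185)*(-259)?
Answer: -30044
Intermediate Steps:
((27 - 96) + 185)*(-259) = (-69 + 185)*(-259) = 116*(-259) = -30044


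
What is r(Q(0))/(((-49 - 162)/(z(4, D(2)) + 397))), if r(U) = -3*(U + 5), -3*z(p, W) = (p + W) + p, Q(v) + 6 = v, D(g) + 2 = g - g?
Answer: -1185/211 ≈ -5.6161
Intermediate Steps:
D(g) = -2 (D(g) = -2 + (g - g) = -2 + 0 = -2)
Q(v) = -6 + v
z(p, W) = -2*p/3 - W/3 (z(p, W) = -((p + W) + p)/3 = -((W + p) + p)/3 = -(W + 2*p)/3 = -2*p/3 - W/3)
r(U) = -15 - 3*U (r(U) = -3*(5 + U) = -15 - 3*U)
r(Q(0))/(((-49 - 162)/(z(4, D(2)) + 397))) = (-15 - 3*(-6 + 0))/(((-49 - 162)/((-⅔*4 - ⅓*(-2)) + 397))) = (-15 - 3*(-6))/((-211/((-8/3 + ⅔) + 397))) = (-15 + 18)/((-211/(-2 + 397))) = 3/((-211/395)) = 3/((-211*1/395)) = 3/(-211/395) = 3*(-395/211) = -1185/211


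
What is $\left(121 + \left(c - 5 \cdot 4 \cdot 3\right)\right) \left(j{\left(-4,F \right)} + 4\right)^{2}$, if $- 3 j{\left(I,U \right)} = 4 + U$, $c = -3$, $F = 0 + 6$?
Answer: $\frac{232}{9} \approx 25.778$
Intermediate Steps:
$F = 6$
$j{\left(I,U \right)} = - \frac{4}{3} - \frac{U}{3}$ ($j{\left(I,U \right)} = - \frac{4 + U}{3} = - \frac{4}{3} - \frac{U}{3}$)
$\left(121 + \left(c - 5 \cdot 4 \cdot 3\right)\right) \left(j{\left(-4,F \right)} + 4\right)^{2} = \left(121 - \left(3 + 5 \cdot 4 \cdot 3\right)\right) \left(\left(- \frac{4}{3} - 2\right) + 4\right)^{2} = \left(121 - 63\right) \left(\left(- \frac{4}{3} - 2\right) + 4\right)^{2} = \left(121 - 63\right) \left(- \frac{10}{3} + 4\right)^{2} = \left(121 - 63\right) \left(\frac{2}{3}\right)^{2} = 58 \cdot \frac{4}{9} = \frac{232}{9}$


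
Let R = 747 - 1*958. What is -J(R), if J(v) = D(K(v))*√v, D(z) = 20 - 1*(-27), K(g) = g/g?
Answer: -47*I*√211 ≈ -682.71*I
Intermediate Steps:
K(g) = 1
R = -211 (R = 747 - 958 = -211)
D(z) = 47 (D(z) = 20 + 27 = 47)
J(v) = 47*√v
-J(R) = -47*√(-211) = -47*I*√211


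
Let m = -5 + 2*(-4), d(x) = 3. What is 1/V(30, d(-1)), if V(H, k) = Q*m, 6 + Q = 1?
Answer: 1/65 ≈ 0.015385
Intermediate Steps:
m = -13 (m = -5 - 8 = -13)
Q = -5 (Q = -6 + 1 = -5)
V(H, k) = 65 (V(H, k) = -5*(-13) = 65)
1/V(30, d(-1)) = 1/65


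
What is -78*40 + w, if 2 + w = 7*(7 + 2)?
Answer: -3059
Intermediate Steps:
w = 61 (w = -2 + 7*(7 + 2) = -2 + 7*9 = -2 + 63 = 61)
-78*40 + w = -78*40 + 61 = -3120 + 61 = -3059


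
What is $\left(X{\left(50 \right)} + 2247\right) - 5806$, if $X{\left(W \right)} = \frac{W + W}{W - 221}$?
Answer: $- \frac{608689}{171} \approx -3559.6$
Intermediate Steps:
$X{\left(W \right)} = \frac{2 W}{-221 + W}$
$\left(X{\left(50 \right)} + 2247\right) - 5806 = \left(2 \cdot 50 \frac{1}{-221 + 50} + 2247\right) - 5806 = \left(2 \cdot 50 \frac{1}{-171} + 2247\right) - 5806 = \left(2 \cdot 50 \left(- \frac{1}{171}\right) + 2247\right) - 5806 = \left(- \frac{100}{171} + 2247\right) - 5806 = \frac{384137}{171} - 5806 = - \frac{608689}{171}$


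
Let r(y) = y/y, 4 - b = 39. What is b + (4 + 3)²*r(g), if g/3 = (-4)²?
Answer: 14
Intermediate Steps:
g = 48 (g = 3*(-4)² = 3*16 = 48)
b = -35 (b = 4 - 1*39 = 4 - 39 = -35)
r(y) = 1
b + (4 + 3)²*r(g) = -35 + (4 + 3)²*1 = -35 + 7²*1 = -35 + 49*1 = -35 + 49 = 14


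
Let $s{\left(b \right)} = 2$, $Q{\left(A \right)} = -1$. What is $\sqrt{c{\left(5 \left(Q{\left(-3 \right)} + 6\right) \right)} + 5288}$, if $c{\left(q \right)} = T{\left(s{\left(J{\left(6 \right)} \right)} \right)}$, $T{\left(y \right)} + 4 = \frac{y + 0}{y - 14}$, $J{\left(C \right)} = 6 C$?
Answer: $\frac{7 \sqrt{3882}}{6} \approx 72.69$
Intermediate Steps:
$T{\left(y \right)} = -4 + \frac{y}{-14 + y}$ ($T{\left(y \right)} = -4 + \frac{y + 0}{y - 14} = -4 + \frac{y}{-14 + y}$)
$c{\left(q \right)} = - \frac{25}{6}$ ($c{\left(q \right)} = \frac{56 - 6}{-14 + 2} = \frac{56 - 6}{-12} = \left(- \frac{1}{12}\right) 50 = - \frac{25}{6}$)
$\sqrt{c{\left(5 \left(Q{\left(-3 \right)} + 6\right) \right)} + 5288} = \sqrt{- \frac{25}{6} + 5288} = \sqrt{\frac{31703}{6}} = \frac{7 \sqrt{3882}}{6}$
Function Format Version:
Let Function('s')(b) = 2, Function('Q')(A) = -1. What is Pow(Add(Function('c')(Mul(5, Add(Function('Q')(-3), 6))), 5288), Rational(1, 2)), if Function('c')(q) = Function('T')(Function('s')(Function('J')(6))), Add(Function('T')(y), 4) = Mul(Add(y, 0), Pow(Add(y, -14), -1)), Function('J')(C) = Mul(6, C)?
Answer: Mul(Rational(7, 6), Pow(3882, Rational(1, 2))) ≈ 72.690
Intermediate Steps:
Function('T')(y) = Add(-4, Mul(y, Pow(Add(-14, y), -1))) (Function('T')(y) = Add(-4, Mul(Add(y, 0), Pow(Add(y, -14), -1))) = Add(-4, Mul(y, Pow(Add(-14, y), -1))))
Function('c')(q) = Rational(-25, 6) (Function('c')(q) = Mul(Pow(Add(-14, 2), -1), Add(56, Mul(-3, 2))) = Mul(Pow(-12, -1), Add(56, -6)) = Mul(Rational(-1, 12), 50) = Rational(-25, 6))
Pow(Add(Function('c')(Mul(5, Add(Function('Q')(-3), 6))), 5288), Rational(1, 2)) = Pow(Add(Rational(-25, 6), 5288), Rational(1, 2)) = Pow(Rational(31703, 6), Rational(1, 2)) = Mul(Rational(7, 6), Pow(3882, Rational(1, 2)))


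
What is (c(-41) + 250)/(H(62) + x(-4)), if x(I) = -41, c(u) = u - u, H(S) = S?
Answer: 250/21 ≈ 11.905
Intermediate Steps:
c(u) = 0
(c(-41) + 250)/(H(62) + x(-4)) = (0 + 250)/(62 - 41) = 250/21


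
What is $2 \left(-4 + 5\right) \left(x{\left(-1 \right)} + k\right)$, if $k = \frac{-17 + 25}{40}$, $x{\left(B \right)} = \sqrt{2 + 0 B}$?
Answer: $\frac{2}{5} + 2 \sqrt{2} \approx 3.2284$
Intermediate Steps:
$x{\left(B \right)} = \sqrt{2}$ ($x{\left(B \right)} = \sqrt{2 + 0} = \sqrt{2}$)
$k = \frac{1}{5}$ ($k = 8 \cdot \frac{1}{40} = \frac{1}{5} \approx 0.2$)
$2 \left(-4 + 5\right) \left(x{\left(-1 \right)} + k\right) = 2 \left(-4 + 5\right) \left(\sqrt{2} + \frac{1}{5}\right) = 2 \cdot 1 \left(\frac{1}{5} + \sqrt{2}\right) = 2 \left(\frac{1}{5} + \sqrt{2}\right) = \frac{2}{5} + 2 \sqrt{2}$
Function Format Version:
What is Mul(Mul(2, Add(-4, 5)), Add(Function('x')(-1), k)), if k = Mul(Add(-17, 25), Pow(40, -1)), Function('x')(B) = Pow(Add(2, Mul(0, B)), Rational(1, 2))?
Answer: Add(Rational(2, 5), Mul(2, Pow(2, Rational(1, 2)))) ≈ 3.2284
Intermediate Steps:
Function('x')(B) = Pow(2, Rational(1, 2)) (Function('x')(B) = Pow(Add(2, 0), Rational(1, 2)) = Pow(2, Rational(1, 2)))
k = Rational(1, 5) (k = Mul(8, Rational(1, 40)) = Rational(1, 5) ≈ 0.20000)
Mul(Mul(2, Add(-4, 5)), Add(Function('x')(-1), k)) = Mul(Mul(2, Add(-4, 5)), Add(Pow(2, Rational(1, 2)), Rational(1, 5))) = Mul(Mul(2, 1), Add(Rational(1, 5), Pow(2, Rational(1, 2)))) = Mul(2, Add(Rational(1, 5), Pow(2, Rational(1, 2)))) = Add(Rational(2, 5), Mul(2, Pow(2, Rational(1, 2))))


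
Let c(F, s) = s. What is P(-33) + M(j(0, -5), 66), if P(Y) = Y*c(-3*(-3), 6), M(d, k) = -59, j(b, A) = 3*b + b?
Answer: -257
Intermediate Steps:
j(b, A) = 4*b
P(Y) = 6*Y (P(Y) = Y*6 = 6*Y)
P(-33) + M(j(0, -5), 66) = 6*(-33) - 59 = -198 - 59 = -257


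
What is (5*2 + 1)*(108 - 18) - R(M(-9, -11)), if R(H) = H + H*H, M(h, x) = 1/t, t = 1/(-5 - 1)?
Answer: 960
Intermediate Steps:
t = -⅙ (t = 1/(-6) = -⅙ ≈ -0.16667)
M(h, x) = -6 (M(h, x) = 1/(-⅙) = -6)
R(H) = H + H²
(5*2 + 1)*(108 - 18) - R(M(-9, -11)) = (5*2 + 1)*(108 - 18) - (-6)*(1 - 6) = (10 + 1)*90 - (-6)*(-5) = 11*90 - 1*30 = 990 - 30 = 960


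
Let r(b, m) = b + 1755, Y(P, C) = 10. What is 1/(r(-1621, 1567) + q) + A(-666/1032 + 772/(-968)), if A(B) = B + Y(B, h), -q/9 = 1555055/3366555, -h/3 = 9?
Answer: 5194514311619/606493418300 ≈ 8.5648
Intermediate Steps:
h = -27 (h = -3*9 = -27)
r(b, m) = 1755 + b
q = -933033/224437 (q = -13995495/3366555 = -9*311011/673311 = -933033/224437 ≈ -4.1572)
A(B) = 10 + B (A(B) = B + 10 = 10 + B)
1/(r(-1621, 1567) + q) + A(-666/1032 + 772/(-968)) = 1/((1755 - 1621) - 933033/224437) + (10 + (-666/1032 + 772/(-968))) = 1/(134 - 933033/224437) + (10 + (-666*1/1032 + 772*(-1/968))) = 1/(29141525/224437) + (10 + (-111/172 - 193/242)) = 224437/29141525 + (10 - 30029/20812) = 224437/29141525 + 178091/20812 = 5194514311619/606493418300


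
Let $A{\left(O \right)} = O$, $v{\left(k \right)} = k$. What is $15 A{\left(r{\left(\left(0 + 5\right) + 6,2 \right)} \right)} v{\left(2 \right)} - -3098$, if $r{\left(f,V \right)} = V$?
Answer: $3158$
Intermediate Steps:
$15 A{\left(r{\left(\left(0 + 5\right) + 6,2 \right)} \right)} v{\left(2 \right)} - -3098 = 15 \cdot 2 \cdot 2 - -3098 = 30 \cdot 2 + 3098 = 60 + 3098 = 3158$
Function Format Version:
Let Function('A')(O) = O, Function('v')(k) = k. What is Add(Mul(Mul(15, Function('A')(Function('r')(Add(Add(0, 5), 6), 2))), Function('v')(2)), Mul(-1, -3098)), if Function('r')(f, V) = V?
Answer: 3158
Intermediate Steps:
Add(Mul(Mul(15, Function('A')(Function('r')(Add(Add(0, 5), 6), 2))), Function('v')(2)), Mul(-1, -3098)) = Add(Mul(Mul(15, 2), 2), Mul(-1, -3098)) = Add(Mul(30, 2), 3098) = Add(60, 3098) = 3158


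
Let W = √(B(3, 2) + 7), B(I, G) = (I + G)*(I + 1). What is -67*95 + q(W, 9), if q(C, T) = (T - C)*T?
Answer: -6284 - 27*√3 ≈ -6330.8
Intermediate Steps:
B(I, G) = (1 + I)*(G + I) (B(I, G) = (G + I)*(1 + I) = (1 + I)*(G + I))
W = 3*√3 (W = √((2 + 3 + 3² + 2*3) + 7) = √((2 + 3 + 9 + 6) + 7) = √(20 + 7) = √27 = 3*√3 ≈ 5.1962)
q(C, T) = T*(T - C)
-67*95 + q(W, 9) = -67*95 + 9*(9 - 3*√3) = -6365 + 9*(9 - 3*√3) = -6365 + (81 - 27*√3) = -6284 - 27*√3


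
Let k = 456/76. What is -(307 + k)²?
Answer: -97969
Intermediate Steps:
k = 6 (k = 456*(1/76) = 6)
-(307 + k)² = -(307 + 6)² = -1*313² = -1*97969 = -97969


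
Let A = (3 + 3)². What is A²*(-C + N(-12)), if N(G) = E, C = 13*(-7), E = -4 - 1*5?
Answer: 106272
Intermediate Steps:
E = -9 (E = -4 - 5 = -9)
A = 36 (A = 6² = 36)
C = -91
N(G) = -9
A²*(-C + N(-12)) = 36²*(-1*(-91) - 9) = 1296*(91 - 9) = 1296*82 = 106272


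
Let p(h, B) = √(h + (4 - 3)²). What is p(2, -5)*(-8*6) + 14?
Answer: 14 - 48*√3 ≈ -69.138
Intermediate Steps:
p(h, B) = √(1 + h) (p(h, B) = √(h + 1²) = √(h + 1) = √(1 + h))
p(2, -5)*(-8*6) + 14 = √(1 + 2)*(-8*6) + 14 = √3*(-48) + 14 = -48*√3 + 14 = 14 - 48*√3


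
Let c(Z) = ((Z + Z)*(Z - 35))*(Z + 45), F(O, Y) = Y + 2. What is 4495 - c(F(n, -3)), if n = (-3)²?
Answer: 1327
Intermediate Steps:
n = 9
F(O, Y) = 2 + Y
c(Z) = 2*Z*(-35 + Z)*(45 + Z) (c(Z) = ((2*Z)*(-35 + Z))*(45 + Z) = (2*Z*(-35 + Z))*(45 + Z) = 2*Z*(-35 + Z)*(45 + Z))
4495 - c(F(n, -3)) = 4495 - 2*(2 - 3)*(-1575 + (2 - 3)² + 10*(2 - 3)) = 4495 - 2*(-1)*(-1575 + (-1)² + 10*(-1)) = 4495 - 2*(-1)*(-1575 + 1 - 10) = 4495 - 2*(-1)*(-1584) = 4495 - 1*3168 = 4495 - 3168 = 1327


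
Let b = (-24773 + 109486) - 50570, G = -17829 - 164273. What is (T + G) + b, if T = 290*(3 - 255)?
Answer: -221039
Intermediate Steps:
G = -182102
T = -73080 (T = 290*(-252) = -73080)
b = 34143 (b = 84713 - 50570 = 34143)
(T + G) + b = (-73080 - 182102) + 34143 = -255182 + 34143 = -221039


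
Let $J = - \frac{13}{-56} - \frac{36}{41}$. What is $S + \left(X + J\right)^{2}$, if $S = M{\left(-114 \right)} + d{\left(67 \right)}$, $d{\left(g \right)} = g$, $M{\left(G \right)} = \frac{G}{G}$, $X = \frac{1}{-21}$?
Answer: $\frac{3249048721}{47444544} \approx 68.481$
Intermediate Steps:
$J = - \frac{1483}{2296}$ ($J = \left(-13\right) \left(- \frac{1}{56}\right) - \frac{36}{41} = \frac{13}{56} - \frac{36}{41} = - \frac{1483}{2296} \approx -0.64591$)
$X = - \frac{1}{21} \approx -0.047619$
$M{\left(G \right)} = 1$
$S = 68$ ($S = 1 + 67 = 68$)
$S + \left(X + J\right)^{2} = 68 + \left(- \frac{1}{21} - \frac{1483}{2296}\right)^{2} = 68 + \left(- \frac{4777}{6888}\right)^{2} = 68 + \frac{22819729}{47444544} = \frac{3249048721}{47444544}$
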